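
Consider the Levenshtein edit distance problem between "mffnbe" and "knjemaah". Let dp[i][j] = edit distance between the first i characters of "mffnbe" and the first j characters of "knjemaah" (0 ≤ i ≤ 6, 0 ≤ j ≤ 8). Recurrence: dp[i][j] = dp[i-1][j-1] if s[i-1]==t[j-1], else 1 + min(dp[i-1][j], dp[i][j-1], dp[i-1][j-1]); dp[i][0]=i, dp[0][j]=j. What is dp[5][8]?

   ''  k  n  j  e  m  a  a  h
''  0  1  2  3  4  5  6  7  8
 m  1  1  2  3  4  4  5  6  7
 f  2  2  2  3  4  5  5  6  7
 f  3  3  3  3  4  5  6  6  7
 n  4  4  3  4  4  5  6  7  7
 b  5  5  4  4  5  5  6  7  8
 e  6  6  5  5  4  5  6  7  8

8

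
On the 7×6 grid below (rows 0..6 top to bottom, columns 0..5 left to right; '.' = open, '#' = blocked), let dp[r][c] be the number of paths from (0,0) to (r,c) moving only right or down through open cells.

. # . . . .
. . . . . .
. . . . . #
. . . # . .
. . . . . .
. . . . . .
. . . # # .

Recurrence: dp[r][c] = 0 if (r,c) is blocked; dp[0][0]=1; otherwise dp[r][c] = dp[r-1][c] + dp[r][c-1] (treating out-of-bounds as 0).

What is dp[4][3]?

10

r\c   0   1   2   3   4   5
  0   1   0   0   0   0   0
  1   1   1   1   1   1   1
  2   1   2   3   4   5   0
  3   1   3   6   0   5   5
  4   1   4  10  10  15  20
  5   1   5  15  25  40  60
  6   1   6  21   0   0  60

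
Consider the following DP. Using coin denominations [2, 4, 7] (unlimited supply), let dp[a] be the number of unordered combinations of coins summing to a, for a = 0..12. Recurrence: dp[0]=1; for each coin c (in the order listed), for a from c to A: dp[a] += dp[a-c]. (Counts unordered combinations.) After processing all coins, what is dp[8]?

3

after  coin     0     1     2     3     4     5     6     7     8     9    10    11    12
          2     1     0     1     0     1     0     1     0     1     0     1     0     1
          4     1     0     1     0     2     0     2     0     3     0     3     0     4
          7     1     0     1     0     2     0     2     1     3     1     3     2     4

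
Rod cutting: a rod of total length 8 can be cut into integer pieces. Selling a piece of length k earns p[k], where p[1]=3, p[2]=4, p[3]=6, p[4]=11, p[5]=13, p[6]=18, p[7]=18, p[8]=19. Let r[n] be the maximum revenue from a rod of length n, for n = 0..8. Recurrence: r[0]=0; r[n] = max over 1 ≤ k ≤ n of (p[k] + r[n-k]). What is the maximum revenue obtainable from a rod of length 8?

   n    0    1    2    3    4    5    6    7    8
r[n]    0    3    6    9   12   15   18   21   24

24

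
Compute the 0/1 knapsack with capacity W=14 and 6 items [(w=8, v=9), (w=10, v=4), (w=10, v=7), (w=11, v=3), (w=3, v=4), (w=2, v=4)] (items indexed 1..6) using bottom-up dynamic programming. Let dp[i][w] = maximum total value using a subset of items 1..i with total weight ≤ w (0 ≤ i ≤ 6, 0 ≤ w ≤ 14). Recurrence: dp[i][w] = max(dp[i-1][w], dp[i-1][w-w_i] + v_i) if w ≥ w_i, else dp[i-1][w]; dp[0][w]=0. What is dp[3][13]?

9

i\w   0   1   2   3   4   5   6   7   8   9  10  11  12  13  14
  0   0   0   0   0   0   0   0   0   0   0   0   0   0   0   0
  1   0   0   0   0   0   0   0   0   9   9   9   9   9   9   9
  2   0   0   0   0   0   0   0   0   9   9   9   9   9   9   9
  3   0   0   0   0   0   0   0   0   9   9   9   9   9   9   9
  4   0   0   0   0   0   0   0   0   9   9   9   9   9   9   9
  5   0   0   0   4   4   4   4   4   9   9   9  13  13  13  13
  6   0   0   4   4   4   8   8   8   9   9  13  13  13  17  17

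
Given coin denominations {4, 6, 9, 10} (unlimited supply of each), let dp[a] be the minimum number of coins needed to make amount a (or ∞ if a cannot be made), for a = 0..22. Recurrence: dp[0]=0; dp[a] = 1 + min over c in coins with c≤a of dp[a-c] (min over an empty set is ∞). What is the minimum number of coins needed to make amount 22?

3

 a  0  1  2  3  4  5  6  7  8  9 10 11 12 13 14 15 16 17 18 19 20 21 22
dp  0  -  -  -  1  -  1  -  2  1  1  -  2  2  2  2  2  3  2  2  2  3  3
(- denotes ∞ / unreachable)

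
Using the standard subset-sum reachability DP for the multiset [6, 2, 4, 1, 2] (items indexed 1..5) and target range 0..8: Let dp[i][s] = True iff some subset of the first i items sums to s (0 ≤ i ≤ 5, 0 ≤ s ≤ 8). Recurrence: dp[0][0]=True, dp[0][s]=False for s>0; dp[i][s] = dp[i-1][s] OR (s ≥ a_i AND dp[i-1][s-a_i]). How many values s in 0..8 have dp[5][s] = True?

9

i\s   0   1   2   3   4   5   6   7   8
  0   T   F   F   F   F   F   F   F   F
  1   T   F   F   F   F   F   T   F   F
  2   T   F   T   F   F   F   T   F   T
  3   T   F   T   F   T   F   T   F   T
  4   T   T   T   T   T   T   T   T   T
  5   T   T   T   T   T   T   T   T   T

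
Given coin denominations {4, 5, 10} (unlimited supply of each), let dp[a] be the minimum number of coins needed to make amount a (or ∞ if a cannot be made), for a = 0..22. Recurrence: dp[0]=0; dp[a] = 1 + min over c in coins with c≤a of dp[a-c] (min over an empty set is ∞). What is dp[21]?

5

 a  0  1  2  3  4  5  6  7  8  9 10 11 12 13 14 15 16 17 18 19 20 21 22
dp  0  -  -  -  1  1  -  -  2  2  1  -  3  3  2  2  4  4  3  3  2  5  4
(- denotes ∞ / unreachable)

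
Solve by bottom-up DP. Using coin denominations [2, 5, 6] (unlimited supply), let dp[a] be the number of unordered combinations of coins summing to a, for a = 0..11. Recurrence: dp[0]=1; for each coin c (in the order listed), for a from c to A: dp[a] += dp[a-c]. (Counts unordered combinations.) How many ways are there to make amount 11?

after  coin     0     1     2     3     4     5     6     7     8     9    10    11
          2     1     0     1     0     1     0     1     0     1     0     1     0
          5     1     0     1     0     1     1     1     1     1     1     2     1
          6     1     0     1     0     1     1     2     1     2     1     3     2

2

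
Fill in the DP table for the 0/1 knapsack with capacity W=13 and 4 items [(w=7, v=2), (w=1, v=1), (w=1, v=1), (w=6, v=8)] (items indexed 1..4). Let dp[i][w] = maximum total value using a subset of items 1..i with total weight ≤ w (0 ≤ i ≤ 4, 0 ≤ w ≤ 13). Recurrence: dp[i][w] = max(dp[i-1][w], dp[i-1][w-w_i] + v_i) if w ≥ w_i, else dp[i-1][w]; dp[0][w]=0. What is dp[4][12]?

i\w   0   1   2   3   4   5   6   7   8   9  10  11  12  13
  0   0   0   0   0   0   0   0   0   0   0   0   0   0   0
  1   0   0   0   0   0   0   0   2   2   2   2   2   2   2
  2   0   1   1   1   1   1   1   2   3   3   3   3   3   3
  3   0   1   2   2   2   2   2   2   3   4   4   4   4   4
  4   0   1   2   2   2   2   8   9  10  10  10  10  10  10

10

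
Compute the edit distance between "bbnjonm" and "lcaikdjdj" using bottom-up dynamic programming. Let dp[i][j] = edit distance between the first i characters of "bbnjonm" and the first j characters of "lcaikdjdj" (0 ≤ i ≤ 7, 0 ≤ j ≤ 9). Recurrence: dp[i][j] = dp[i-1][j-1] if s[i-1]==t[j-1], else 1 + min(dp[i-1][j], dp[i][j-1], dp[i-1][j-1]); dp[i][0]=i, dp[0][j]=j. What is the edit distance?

   ''  l  c  a  i  k  d  j  d  j
''  0  1  2  3  4  5  6  7  8  9
 b  1  1  2  3  4  5  6  7  8  9
 b  2  2  2  3  4  5  6  7  8  9
 n  3  3  3  3  4  5  6  7  8  9
 j  4  4  4  4  4  5  6  6  7  8
 o  5  5  5  5  5  5  6  7  7  8
 n  6  6  6  6  6  6  6  7  8  8
 m  7  7  7  7  7  7  7  7  8  9

9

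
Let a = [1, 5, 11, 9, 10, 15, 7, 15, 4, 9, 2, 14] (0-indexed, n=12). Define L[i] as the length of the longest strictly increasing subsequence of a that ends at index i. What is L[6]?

   i    0    1    2    3    4    5    6    7    8    9   10   11
a[i]    1    5   11    9   10   15    7   15    4    9    2   14
L[i]    1    2    3    3    4    5    3    5    2    4    2    5

3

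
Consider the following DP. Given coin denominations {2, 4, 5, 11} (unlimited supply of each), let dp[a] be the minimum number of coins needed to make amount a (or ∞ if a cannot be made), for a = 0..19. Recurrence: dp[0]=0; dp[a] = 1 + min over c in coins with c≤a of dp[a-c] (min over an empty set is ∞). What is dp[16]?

2

 a  0  1  2  3  4  5  6  7  8  9 10 11 12 13 14 15 16 17 18 19
dp  0  -  1  -  1  1  2  2  2  2  2  1  3  2  3  2  2  3  3  3
(- denotes ∞ / unreachable)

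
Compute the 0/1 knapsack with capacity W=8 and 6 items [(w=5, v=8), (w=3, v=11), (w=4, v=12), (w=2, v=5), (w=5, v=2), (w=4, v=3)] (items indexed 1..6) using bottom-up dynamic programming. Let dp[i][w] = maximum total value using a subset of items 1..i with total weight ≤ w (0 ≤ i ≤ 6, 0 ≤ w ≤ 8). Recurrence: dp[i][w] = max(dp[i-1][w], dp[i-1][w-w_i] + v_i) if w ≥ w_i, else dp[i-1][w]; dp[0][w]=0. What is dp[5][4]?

12

i\w   0   1   2   3   4   5   6   7   8
  0   0   0   0   0   0   0   0   0   0
  1   0   0   0   0   0   8   8   8   8
  2   0   0   0  11  11  11  11  11  19
  3   0   0   0  11  12  12  12  23  23
  4   0   0   5  11  12  16  17  23  23
  5   0   0   5  11  12  16  17  23  23
  6   0   0   5  11  12  16  17  23  23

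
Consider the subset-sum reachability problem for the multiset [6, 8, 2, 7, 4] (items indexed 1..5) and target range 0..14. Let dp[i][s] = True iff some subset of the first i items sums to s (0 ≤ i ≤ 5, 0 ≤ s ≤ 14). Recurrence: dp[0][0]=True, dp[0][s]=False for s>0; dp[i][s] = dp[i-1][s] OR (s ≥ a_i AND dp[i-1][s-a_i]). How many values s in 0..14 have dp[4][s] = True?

9

i\s   0   1   2   3   4   5   6   7   8   9  10  11  12  13  14
  0   T   F   F   F   F   F   F   F   F   F   F   F   F   F   F
  1   T   F   F   F   F   F   T   F   F   F   F   F   F   F   F
  2   T   F   F   F   F   F   T   F   T   F   F   F   F   F   T
  3   T   F   T   F   F   F   T   F   T   F   T   F   F   F   T
  4   T   F   T   F   F   F   T   T   T   T   T   F   F   T   T
  5   T   F   T   F   T   F   T   T   T   T   T   T   T   T   T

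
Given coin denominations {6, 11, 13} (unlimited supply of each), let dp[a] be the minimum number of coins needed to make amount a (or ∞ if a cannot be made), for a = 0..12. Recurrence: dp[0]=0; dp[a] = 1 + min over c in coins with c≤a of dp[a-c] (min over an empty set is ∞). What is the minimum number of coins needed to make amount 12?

2

 a  0  1  2  3  4  5  6  7  8  9 10 11 12
dp  0  -  -  -  -  -  1  -  -  -  -  1  2
(- denotes ∞ / unreachable)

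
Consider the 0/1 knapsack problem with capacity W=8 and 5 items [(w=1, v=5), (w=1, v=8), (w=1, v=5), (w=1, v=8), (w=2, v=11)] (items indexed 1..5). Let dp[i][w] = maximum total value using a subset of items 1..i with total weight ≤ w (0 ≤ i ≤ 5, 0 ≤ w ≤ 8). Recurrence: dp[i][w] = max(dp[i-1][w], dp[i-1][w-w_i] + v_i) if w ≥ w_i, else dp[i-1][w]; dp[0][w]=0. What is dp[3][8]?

18

i\w   0   1   2   3   4   5   6   7   8
  0   0   0   0   0   0   0   0   0   0
  1   0   5   5   5   5   5   5   5   5
  2   0   8  13  13  13  13  13  13  13
  3   0   8  13  18  18  18  18  18  18
  4   0   8  16  21  26  26  26  26  26
  5   0   8  16  21  27  32  37  37  37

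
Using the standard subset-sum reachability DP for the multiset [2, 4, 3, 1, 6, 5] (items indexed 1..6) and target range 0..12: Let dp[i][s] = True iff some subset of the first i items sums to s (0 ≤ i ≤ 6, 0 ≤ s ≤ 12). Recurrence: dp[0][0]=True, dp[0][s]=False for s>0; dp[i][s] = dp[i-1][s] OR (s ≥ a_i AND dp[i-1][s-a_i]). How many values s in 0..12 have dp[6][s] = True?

i\s   0   1   2   3   4   5   6   7   8   9  10  11  12
  0   T   F   F   F   F   F   F   F   F   F   F   F   F
  1   T   F   T   F   F   F   F   F   F   F   F   F   F
  2   T   F   T   F   T   F   T   F   F   F   F   F   F
  3   T   F   T   T   T   T   T   T   F   T   F   F   F
  4   T   T   T   T   T   T   T   T   T   T   T   F   F
  5   T   T   T   T   T   T   T   T   T   T   T   T   T
  6   T   T   T   T   T   T   T   T   T   T   T   T   T

13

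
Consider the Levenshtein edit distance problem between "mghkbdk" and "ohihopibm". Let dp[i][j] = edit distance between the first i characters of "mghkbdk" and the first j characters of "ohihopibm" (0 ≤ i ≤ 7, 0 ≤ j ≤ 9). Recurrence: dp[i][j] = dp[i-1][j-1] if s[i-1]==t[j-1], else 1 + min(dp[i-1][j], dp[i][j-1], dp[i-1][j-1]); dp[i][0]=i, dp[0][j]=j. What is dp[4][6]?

   ''  o  h  i  h  o  p  i  b  m
''  0  1  2  3  4  5  6  7  8  9
 m  1  1  2  3  4  5  6  7  8  8
 g  2  2  2  3  4  5  6  7  8  9
 h  3  3  2  3  3  4  5  6  7  8
 k  4  4  3  3  4  4  5  6  7  8
 b  5  5  4  4  4  5  5  6  6  7
 d  6  6  5  5  5  5  6  6  7  7
 k  7  7  6  6  6  6  6  7  7  8

5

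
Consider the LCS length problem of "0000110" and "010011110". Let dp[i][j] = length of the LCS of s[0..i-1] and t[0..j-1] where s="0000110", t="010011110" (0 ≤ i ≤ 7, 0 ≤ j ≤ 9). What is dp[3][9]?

   ''  0  1  0  0  1  1  1  1  0
''  0  0  0  0  0  0  0  0  0  0
 0  0  1  1  1  1  1  1  1  1  1
 0  0  1  1  2  2  2  2  2  2  2
 0  0  1  1  2  3  3  3  3  3  3
 0  0  1  1  2  3  3  3  3  3  4
 1  0  1  2  2  3  4  4  4  4  4
 1  0  1  2  2  3  4  5  5  5  5
 0  0  1  2  3  3  4  5  5  5  6

3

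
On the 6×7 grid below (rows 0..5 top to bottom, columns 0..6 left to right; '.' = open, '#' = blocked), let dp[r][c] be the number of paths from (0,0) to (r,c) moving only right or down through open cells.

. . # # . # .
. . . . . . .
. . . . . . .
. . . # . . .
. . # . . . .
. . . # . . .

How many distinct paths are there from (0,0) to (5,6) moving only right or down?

100

r\c   0   1   2   3   4   5   6
  0   1   1   0   0   0   0   0
  1   1   2   2   2   2   2   2
  2   1   3   5   7   9  11  13
  3   1   4   9   0   9  20  33
  4   1   5   0   0   9  29  62
  5   1   6   6   0   9  38 100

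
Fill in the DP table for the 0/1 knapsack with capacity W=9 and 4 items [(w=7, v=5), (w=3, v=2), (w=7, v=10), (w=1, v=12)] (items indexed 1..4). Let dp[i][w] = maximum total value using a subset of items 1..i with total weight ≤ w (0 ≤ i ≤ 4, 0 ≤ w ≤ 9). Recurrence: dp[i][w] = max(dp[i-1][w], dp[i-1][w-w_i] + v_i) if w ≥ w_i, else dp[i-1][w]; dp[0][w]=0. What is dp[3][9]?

10

i\w   0   1   2   3   4   5   6   7   8   9
  0   0   0   0   0   0   0   0   0   0   0
  1   0   0   0   0   0   0   0   5   5   5
  2   0   0   0   2   2   2   2   5   5   5
  3   0   0   0   2   2   2   2  10  10  10
  4   0  12  12  12  14  14  14  14  22  22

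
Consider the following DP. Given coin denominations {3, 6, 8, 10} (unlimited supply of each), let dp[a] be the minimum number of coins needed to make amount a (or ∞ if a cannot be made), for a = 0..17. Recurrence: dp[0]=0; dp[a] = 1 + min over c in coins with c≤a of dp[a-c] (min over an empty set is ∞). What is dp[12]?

 a  0  1  2  3  4  5  6  7  8  9 10 11 12 13 14 15 16 17
dp  0  -  -  1  -  -  1  -  1  2  1  2  2  2  2  3  2  3
(- denotes ∞ / unreachable)

2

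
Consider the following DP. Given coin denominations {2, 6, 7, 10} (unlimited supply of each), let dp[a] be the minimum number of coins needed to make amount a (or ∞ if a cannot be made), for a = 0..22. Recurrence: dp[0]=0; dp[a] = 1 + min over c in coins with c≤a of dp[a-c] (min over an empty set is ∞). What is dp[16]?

2

 a  0  1  2  3  4  5  6  7  8  9 10 11 12 13 14 15 16 17 18 19 20 21 22
dp  0  -  1  -  2  -  1  1  2  2  1  3  2  2  2  3  2  2  3  3  2  3  3
(- denotes ∞ / unreachable)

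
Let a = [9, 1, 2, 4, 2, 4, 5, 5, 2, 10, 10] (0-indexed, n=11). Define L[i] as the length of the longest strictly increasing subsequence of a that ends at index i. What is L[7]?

   i    0    1    2    3    4    5    6    7    8    9   10
a[i]    9    1    2    4    2    4    5    5    2   10   10
L[i]    1    1    2    3    2    3    4    4    2    5    5

4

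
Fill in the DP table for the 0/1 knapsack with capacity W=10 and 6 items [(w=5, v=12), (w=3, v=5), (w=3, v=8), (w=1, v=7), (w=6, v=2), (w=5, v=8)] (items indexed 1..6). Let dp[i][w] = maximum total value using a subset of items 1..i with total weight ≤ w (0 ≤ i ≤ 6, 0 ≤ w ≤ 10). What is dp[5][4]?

15

i\w   0   1   2   3   4   5   6   7   8   9  10
  0   0   0   0   0   0   0   0   0   0   0   0
  1   0   0   0   0   0  12  12  12  12  12  12
  2   0   0   0   5   5  12  12  12  17  17  17
  3   0   0   0   8   8  12  13  13  20  20  20
  4   0   7   7   8  15  15  19  20  20  27  27
  5   0   7   7   8  15  15  19  20  20  27  27
  6   0   7   7   8  15  15  19  20  20  27  27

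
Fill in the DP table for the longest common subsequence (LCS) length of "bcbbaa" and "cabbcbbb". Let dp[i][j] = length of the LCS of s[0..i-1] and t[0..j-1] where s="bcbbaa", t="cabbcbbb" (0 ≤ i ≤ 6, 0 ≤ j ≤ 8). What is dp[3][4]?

   ''  c  a  b  b  c  b  b  b
''  0  0  0  0  0  0  0  0  0
 b  0  0  0  1  1  1  1  1  1
 c  0  1  1  1  1  2  2  2  2
 b  0  1  1  2  2  2  3  3  3
 b  0  1  1  2  3  3  3  4  4
 a  0  1  2  2  3  3  3  4  4
 a  0  1  2  2  3  3  3  4  4

2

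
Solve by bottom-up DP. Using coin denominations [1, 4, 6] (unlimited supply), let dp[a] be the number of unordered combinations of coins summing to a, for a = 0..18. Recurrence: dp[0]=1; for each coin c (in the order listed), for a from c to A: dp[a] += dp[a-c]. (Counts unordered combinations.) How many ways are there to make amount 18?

12

after  coin     0     1     2     3     4     5     6     7     8     9    10    11    12    13    14    15    16    17    18
          1     1     1     1     1     1     1     1     1     1     1     1     1     1     1     1     1     1     1     1
          4     1     1     1     1     2     2     2     2     3     3     3     3     4     4     4     4     5     5     5
          6     1     1     1     1     2     2     3     3     4     4     5     5     7     7     8     8    10    10    12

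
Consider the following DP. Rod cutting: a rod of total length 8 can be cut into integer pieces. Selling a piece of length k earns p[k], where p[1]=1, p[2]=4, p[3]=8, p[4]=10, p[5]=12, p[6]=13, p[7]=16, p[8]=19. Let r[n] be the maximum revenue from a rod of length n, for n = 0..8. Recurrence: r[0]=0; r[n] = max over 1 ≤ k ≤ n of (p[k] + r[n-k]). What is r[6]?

   n    0    1    2    3    4    5    6    7    8
r[n]    0    1    4    8   10   12   16   18   20

16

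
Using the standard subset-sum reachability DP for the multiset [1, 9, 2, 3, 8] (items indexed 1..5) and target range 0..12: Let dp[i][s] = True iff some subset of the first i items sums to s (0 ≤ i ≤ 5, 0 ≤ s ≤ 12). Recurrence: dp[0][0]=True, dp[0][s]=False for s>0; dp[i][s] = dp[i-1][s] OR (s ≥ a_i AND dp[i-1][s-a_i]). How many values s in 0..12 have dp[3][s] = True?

i\s   0   1   2   3   4   5   6   7   8   9  10  11  12
  0   T   F   F   F   F   F   F   F   F   F   F   F   F
  1   T   T   F   F   F   F   F   F   F   F   F   F   F
  2   T   T   F   F   F   F   F   F   F   T   T   F   F
  3   T   T   T   T   F   F   F   F   F   T   T   T   T
  4   T   T   T   T   T   T   T   F   F   T   T   T   T
  5   T   T   T   T   T   T   T   F   T   T   T   T   T

8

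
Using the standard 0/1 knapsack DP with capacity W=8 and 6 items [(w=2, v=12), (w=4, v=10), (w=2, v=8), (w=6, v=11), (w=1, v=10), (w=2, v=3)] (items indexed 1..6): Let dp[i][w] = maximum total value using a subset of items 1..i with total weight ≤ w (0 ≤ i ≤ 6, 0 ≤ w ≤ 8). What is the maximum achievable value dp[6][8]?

33

i\w   0   1   2   3   4   5   6   7   8
  0   0   0   0   0   0   0   0   0   0
  1   0   0  12  12  12  12  12  12  12
  2   0   0  12  12  12  12  22  22  22
  3   0   0  12  12  20  20  22  22  30
  4   0   0  12  12  20  20  22  22  30
  5   0  10  12  22  22  30  30  32  32
  6   0  10  12  22  22  30  30  33  33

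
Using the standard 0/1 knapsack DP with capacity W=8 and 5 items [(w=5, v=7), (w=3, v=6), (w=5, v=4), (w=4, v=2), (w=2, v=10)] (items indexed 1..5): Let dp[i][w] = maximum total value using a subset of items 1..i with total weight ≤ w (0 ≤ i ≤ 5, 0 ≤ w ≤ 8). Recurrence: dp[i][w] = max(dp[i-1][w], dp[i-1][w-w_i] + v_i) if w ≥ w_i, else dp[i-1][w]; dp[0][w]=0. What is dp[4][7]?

8

i\w   0   1   2   3   4   5   6   7   8
  0   0   0   0   0   0   0   0   0   0
  1   0   0   0   0   0   7   7   7   7
  2   0   0   0   6   6   7   7   7  13
  3   0   0   0   6   6   7   7   7  13
  4   0   0   0   6   6   7   7   8  13
  5   0   0  10  10  10  16  16  17  17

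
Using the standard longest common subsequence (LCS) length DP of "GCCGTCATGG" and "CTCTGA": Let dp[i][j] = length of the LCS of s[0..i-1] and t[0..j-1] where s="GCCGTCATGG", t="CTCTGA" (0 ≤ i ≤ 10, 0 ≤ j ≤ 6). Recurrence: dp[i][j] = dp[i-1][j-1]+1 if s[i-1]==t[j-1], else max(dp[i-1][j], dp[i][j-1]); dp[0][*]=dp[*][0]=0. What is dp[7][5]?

   ''  C  T  C  T  G  A
''  0  0  0  0  0  0  0
 G  0  0  0  0  0  1  1
 C  0  1  1  1  1  1  1
 C  0  1  1  2  2  2  2
 G  0  1  1  2  2  3  3
 T  0  1  2  2  3  3  3
 C  0  1  2  3  3  3  3
 A  0  1  2  3  3  3  4
 T  0  1  2  3  4  4  4
 G  0  1  2  3  4  5  5
 G  0  1  2  3  4  5  5

3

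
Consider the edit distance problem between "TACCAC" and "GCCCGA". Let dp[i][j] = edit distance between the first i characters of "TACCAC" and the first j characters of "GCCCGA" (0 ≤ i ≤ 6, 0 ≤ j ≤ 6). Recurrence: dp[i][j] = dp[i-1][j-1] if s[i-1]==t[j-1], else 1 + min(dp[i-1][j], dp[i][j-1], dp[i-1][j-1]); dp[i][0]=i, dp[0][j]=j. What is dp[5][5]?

3

   ''  G  C  C  C  G  A
''  0  1  2  3  4  5  6
 T  1  1  2  3  4  5  6
 A  2  2  2  3  4  5  5
 C  3  3  2  2  3  4  5
 C  4  4  3  2  2  3  4
 A  5  5  4  3  3  3  3
 C  6  6  5  4  3  4  4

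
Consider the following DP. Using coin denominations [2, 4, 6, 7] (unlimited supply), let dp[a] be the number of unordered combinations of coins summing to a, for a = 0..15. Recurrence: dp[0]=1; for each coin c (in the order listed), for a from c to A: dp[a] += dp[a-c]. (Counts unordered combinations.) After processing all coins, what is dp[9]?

1

after  coin     0     1     2     3     4     5     6     7     8     9    10    11    12    13    14    15
          2     1     0     1     0     1     0     1     0     1     0     1     0     1     0     1     0
          4     1     0     1     0     2     0     2     0     3     0     3     0     4     0     4     0
          6     1     0     1     0     2     0     3     0     4     0     5     0     7     0     8     0
          7     1     0     1     0     2     0     3     1     4     1     5     2     7     3     9     4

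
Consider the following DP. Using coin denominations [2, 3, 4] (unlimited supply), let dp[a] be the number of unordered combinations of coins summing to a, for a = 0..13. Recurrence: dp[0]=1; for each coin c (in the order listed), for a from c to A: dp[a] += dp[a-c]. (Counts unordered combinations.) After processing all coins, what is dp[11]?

4

after  coin     0     1     2     3     4     5     6     7     8     9    10    11    12    13
          2     1     0     1     0     1     0     1     0     1     0     1     0     1     0
          3     1     0     1     1     1     1     2     1     2     2     2     2     3     2
          4     1     0     1     1     2     1     3     2     4     3     5     4     7     5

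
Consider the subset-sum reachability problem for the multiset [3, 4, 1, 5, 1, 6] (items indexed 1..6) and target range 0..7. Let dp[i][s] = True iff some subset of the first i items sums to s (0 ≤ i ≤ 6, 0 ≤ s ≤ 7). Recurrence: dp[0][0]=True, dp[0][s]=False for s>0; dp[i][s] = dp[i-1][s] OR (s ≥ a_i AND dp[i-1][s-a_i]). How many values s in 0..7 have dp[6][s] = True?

8

i\s   0   1   2   3   4   5   6   7
  0   T   F   F   F   F   F   F   F
  1   T   F   F   T   F   F   F   F
  2   T   F   F   T   T   F   F   T
  3   T   T   F   T   T   T   F   T
  4   T   T   F   T   T   T   T   T
  5   T   T   T   T   T   T   T   T
  6   T   T   T   T   T   T   T   T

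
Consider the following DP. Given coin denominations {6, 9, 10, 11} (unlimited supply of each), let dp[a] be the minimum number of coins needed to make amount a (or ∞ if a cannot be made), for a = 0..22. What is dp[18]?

 a  0  1  2  3  4  5  6  7  8  9 10 11 12 13 14 15 16 17 18 19 20 21 22
dp  0  -  -  -  -  -  1  -  -  1  1  1  2  -  -  2  2  2  2  2  2  2  2
(- denotes ∞ / unreachable)

2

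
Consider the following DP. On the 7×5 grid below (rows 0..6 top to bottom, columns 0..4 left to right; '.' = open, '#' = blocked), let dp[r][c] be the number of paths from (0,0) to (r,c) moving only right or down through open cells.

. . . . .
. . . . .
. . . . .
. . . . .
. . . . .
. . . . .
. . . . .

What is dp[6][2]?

28

r\c   0   1   2   3   4
  0   1   1   1   1   1
  1   1   2   3   4   5
  2   1   3   6  10  15
  3   1   4  10  20  35
  4   1   5  15  35  70
  5   1   6  21  56 126
  6   1   7  28  84 210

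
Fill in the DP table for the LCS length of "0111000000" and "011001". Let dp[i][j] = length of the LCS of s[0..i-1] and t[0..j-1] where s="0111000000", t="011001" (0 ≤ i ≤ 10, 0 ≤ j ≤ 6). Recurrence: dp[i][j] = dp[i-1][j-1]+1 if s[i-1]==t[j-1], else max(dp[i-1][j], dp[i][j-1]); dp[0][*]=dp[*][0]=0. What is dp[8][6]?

   ''  0  1  1  0  0  1
''  0  0  0  0  0  0  0
 0  0  1  1  1  1  1  1
 1  0  1  2  2  2  2  2
 1  0  1  2  3  3  3  3
 1  0  1  2  3  3  3  4
 0  0  1  2  3  4  4  4
 0  0  1  2  3  4  5  5
 0  0  1  2  3  4  5  5
 0  0  1  2  3  4  5  5
 0  0  1  2  3  4  5  5
 0  0  1  2  3  4  5  5

5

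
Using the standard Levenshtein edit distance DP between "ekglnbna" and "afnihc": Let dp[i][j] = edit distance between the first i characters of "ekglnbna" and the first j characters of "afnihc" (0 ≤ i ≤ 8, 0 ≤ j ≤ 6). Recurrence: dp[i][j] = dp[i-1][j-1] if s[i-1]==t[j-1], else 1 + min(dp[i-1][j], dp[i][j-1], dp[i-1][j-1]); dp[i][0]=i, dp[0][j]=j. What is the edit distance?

7

   ''  a  f  n  i  h  c
''  0  1  2  3  4  5  6
 e  1  1  2  3  4  5  6
 k  2  2  2  3  4  5  6
 g  3  3  3  3  4  5  6
 l  4  4  4  4  4  5  6
 n  5  5  5  4  5  5  6
 b  6  6  6  5  5  6  6
 n  7  7  7  6  6  6  7
 a  8  7  8  7  7  7  7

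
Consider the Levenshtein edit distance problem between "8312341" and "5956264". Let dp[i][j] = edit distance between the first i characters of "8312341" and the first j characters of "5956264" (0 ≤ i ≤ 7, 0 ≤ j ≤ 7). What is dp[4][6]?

5

   ''  5  9  5  6  2  6  4
''  0  1  2  3  4  5  6  7
 8  1  1  2  3  4  5  6  7
 3  2  2  2  3  4  5  6  7
 1  3  3  3  3  4  5  6  7
 2  4  4  4  4  4  4  5  6
 3  5  5  5  5  5  5  5  6
 4  6  6  6  6  6  6  6  5
 1  7  7  7  7  7  7  7  6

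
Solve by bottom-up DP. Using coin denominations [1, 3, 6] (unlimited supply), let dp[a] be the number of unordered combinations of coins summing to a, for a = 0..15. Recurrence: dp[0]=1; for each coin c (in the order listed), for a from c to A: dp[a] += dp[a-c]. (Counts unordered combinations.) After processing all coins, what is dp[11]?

after  coin     0     1     2     3     4     5     6     7     8     9    10    11    12    13    14    15
          1     1     1     1     1     1     1     1     1     1     1     1     1     1     1     1     1
          3     1     1     1     2     2     2     3     3     3     4     4     4     5     5     5     6
          6     1     1     1     2     2     2     4     4     4     6     6     6     9     9     9    12

6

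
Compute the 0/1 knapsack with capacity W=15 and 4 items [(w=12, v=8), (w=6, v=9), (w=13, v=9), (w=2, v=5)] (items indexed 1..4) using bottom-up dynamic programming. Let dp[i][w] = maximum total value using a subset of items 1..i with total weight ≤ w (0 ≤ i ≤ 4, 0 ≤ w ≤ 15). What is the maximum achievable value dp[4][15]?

i\w   0   1   2   3   4   5   6   7   8   9  10  11  12  13  14  15
  0   0   0   0   0   0   0   0   0   0   0   0   0   0   0   0   0
  1   0   0   0   0   0   0   0   0   0   0   0   0   8   8   8   8
  2   0   0   0   0   0   0   9   9   9   9   9   9   9   9   9   9
  3   0   0   0   0   0   0   9   9   9   9   9   9   9   9   9   9
  4   0   0   5   5   5   5   9   9  14  14  14  14  14  14  14  14

14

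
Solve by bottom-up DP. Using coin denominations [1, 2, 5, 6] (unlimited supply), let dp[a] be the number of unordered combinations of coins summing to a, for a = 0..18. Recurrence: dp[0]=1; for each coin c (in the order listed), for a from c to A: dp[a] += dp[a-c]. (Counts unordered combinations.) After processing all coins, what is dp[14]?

25

after  coin     0     1     2     3     4     5     6     7     8     9    10    11    12    13    14    15    16    17    18
          1     1     1     1     1     1     1     1     1     1     1     1     1     1     1     1     1     1     1     1
          2     1     1     2     2     3     3     4     4     5     5     6     6     7     7     8     8     9     9    10
          5     1     1     2     2     3     4     5     6     7     8    10    11    13    14    16    18    20    22    24
          6     1     1     2     2     3     4     6     7     9    10    13    15    19    21    25    28    33    37    43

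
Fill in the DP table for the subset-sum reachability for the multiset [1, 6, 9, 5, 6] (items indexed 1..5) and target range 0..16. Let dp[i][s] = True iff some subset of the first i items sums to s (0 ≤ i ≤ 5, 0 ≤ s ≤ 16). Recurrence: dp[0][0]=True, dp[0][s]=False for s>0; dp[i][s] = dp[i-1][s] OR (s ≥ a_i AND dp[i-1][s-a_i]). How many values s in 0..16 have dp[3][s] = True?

i\s   0   1   2   3   4   5   6   7   8   9  10  11  12  13  14  15  16
  0   T   F   F   F   F   F   F   F   F   F   F   F   F   F   F   F   F
  1   T   T   F   F   F   F   F   F   F   F   F   F   F   F   F   F   F
  2   T   T   F   F   F   F   T   T   F   F   F   F   F   F   F   F   F
  3   T   T   F   F   F   F   T   T   F   T   T   F   F   F   F   T   T
  4   T   T   F   F   F   T   T   T   F   T   T   T   T   F   T   T   T
  5   T   T   F   F   F   T   T   T   F   T   T   T   T   T   T   T   T

8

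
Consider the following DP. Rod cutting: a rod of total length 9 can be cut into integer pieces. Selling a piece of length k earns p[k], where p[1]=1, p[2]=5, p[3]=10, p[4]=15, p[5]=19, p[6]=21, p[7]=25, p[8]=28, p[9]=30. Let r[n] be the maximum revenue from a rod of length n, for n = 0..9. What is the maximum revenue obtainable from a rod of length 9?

34

   n    0    1    2    3    4    5    6    7    8    9
r[n]    0    1    5   10   15   19   21   25   30   34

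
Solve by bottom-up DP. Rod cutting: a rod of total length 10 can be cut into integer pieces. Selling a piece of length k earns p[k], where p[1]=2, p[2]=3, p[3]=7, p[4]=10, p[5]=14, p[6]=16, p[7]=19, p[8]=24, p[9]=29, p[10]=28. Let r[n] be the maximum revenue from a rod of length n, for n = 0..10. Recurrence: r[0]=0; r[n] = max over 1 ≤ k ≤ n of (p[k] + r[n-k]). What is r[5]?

   n    0    1    2    3    4    5    6    7    8    9   10
r[n]    0    2    4    7   10   14   16   19   24   29   31

14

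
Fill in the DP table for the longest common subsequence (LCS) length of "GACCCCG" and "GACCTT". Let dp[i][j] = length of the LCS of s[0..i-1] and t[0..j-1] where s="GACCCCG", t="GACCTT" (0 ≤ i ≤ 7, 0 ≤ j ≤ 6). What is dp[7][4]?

   ''  G  A  C  C  T  T
''  0  0  0  0  0  0  0
 G  0  1  1  1  1  1  1
 A  0  1  2  2  2  2  2
 C  0  1  2  3  3  3  3
 C  0  1  2  3  4  4  4
 C  0  1  2  3  4  4  4
 C  0  1  2  3  4  4  4
 G  0  1  2  3  4  4  4

4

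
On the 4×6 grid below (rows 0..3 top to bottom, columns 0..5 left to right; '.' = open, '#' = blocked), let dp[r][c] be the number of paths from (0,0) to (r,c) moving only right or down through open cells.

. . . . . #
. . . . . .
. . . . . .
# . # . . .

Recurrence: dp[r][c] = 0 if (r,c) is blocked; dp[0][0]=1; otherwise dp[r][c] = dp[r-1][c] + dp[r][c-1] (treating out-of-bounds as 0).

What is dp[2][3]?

r\c   0   1   2   3   4   5
  0   1   1   1   1   1   0
  1   1   2   3   4   5   5
  2   1   3   6  10  15  20
  3   0   3   0  10  25  45

10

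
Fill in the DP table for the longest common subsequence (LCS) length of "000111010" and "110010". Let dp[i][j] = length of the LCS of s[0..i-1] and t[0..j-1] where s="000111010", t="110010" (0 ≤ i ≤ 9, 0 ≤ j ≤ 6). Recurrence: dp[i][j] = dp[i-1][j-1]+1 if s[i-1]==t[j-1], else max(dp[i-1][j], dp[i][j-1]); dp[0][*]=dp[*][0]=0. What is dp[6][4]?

2

   ''  1  1  0  0  1  0
''  0  0  0  0  0  0  0
 0  0  0  0  1  1  1  1
 0  0  0  0  1  2  2  2
 0  0  0  0  1  2  2  3
 1  0  1  1  1  2  3  3
 1  0  1  2  2  2  3  3
 1  0  1  2  2  2  3  3
 0  0  1  2  3  3  3  4
 1  0  1  2  3  3  4  4
 0  0  1  2  3  4  4  5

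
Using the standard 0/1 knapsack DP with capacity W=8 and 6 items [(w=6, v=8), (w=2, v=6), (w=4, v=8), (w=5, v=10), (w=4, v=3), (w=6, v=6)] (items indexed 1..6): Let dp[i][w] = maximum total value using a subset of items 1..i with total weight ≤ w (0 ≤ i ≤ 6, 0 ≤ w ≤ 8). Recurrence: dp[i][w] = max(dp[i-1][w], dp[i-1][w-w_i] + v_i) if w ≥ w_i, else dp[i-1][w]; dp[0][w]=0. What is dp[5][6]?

14

i\w   0   1   2   3   4   5   6   7   8
  0   0   0   0   0   0   0   0   0   0
  1   0   0   0   0   0   0   8   8   8
  2   0   0   6   6   6   6   8   8  14
  3   0   0   6   6   8   8  14  14  14
  4   0   0   6   6   8  10  14  16  16
  5   0   0   6   6   8  10  14  16  16
  6   0   0   6   6   8  10  14  16  16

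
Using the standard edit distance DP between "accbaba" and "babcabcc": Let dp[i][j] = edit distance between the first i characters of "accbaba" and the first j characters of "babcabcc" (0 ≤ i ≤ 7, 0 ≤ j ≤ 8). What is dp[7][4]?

4

   ''  b  a  b  c  a  b  c  c
''  0  1  2  3  4  5  6  7  8
 a  1  1  1  2  3  4  5  6  7
 c  2  2  2  2  2  3  4  5  6
 c  3  3  3  3  2  3  4  4  5
 b  4  3  4  3  3  3  3  4  5
 a  5  4  3  4  4  3  4  4  5
 b  6  5  4  3  4  4  3  4  5
 a  7  6  5  4  4  4  4  4  5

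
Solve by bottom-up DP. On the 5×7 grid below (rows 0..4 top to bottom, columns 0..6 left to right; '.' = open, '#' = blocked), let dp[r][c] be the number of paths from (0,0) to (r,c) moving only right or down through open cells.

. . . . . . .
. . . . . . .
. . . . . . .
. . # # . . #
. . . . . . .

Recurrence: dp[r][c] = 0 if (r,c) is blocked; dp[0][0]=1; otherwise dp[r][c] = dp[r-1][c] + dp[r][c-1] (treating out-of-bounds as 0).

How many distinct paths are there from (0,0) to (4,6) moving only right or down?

r\c   0   1   2   3   4   5   6
  0   1   1   1   1   1   1   1
  1   1   2   3   4   5   6   7
  2   1   3   6  10  15  21  28
  3   1   4   0   0  15  36   0
  4   1   5   5   5  20  56  56

56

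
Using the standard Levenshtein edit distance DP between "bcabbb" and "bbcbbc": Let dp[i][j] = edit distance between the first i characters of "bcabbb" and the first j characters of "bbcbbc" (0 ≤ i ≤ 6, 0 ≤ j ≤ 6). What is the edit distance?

3

   ''  b  b  c  b  b  c
''  0  1  2  3  4  5  6
 b  1  0  1  2  3  4  5
 c  2  1  1  1  2  3  4
 a  3  2  2  2  2  3  4
 b  4  3  2  3  2  2  3
 b  5  4  3  3  3  2  3
 b  6  5  4  4  3  3  3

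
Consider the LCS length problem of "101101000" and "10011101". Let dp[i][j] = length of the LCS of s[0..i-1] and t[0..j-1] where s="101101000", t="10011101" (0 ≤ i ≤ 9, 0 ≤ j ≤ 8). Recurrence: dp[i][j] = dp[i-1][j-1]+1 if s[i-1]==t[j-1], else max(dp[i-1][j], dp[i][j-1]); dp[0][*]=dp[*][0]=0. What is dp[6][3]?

   ''  1  0  0  1  1  1  0  1
''  0  0  0  0  0  0  0  0  0
 1  0  1  1  1  1  1  1  1  1
 0  0  1  2  2  2  2  2  2  2
 1  0  1  2  2  3  3  3  3  3
 1  0  1  2  2  3  4  4  4  4
 0  0  1  2  3  3  4  4  5  5
 1  0  1  2  3  4  4  5  5  6
 0  0  1  2  3  4  4  5  6  6
 0  0  1  2  3  4  4  5  6  6
 0  0  1  2  3  4  4  5  6  6

3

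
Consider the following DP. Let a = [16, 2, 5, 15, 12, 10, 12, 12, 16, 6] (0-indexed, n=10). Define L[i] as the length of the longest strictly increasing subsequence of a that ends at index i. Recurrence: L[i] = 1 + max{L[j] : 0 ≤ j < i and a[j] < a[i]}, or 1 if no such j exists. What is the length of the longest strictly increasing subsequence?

5

   i    0    1    2    3    4    5    6    7    8    9
a[i]   16    2    5   15   12   10   12   12   16    6
L[i]    1    1    2    3    3    3    4    4    5    3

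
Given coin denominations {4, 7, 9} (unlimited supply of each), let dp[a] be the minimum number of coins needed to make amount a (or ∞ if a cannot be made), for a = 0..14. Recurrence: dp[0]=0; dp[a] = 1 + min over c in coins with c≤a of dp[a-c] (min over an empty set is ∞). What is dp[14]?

 a  0  1  2  3  4  5  6  7  8  9 10 11 12 13 14
dp  0  -  -  -  1  -  -  1  2  1  -  2  3  2  2
(- denotes ∞ / unreachable)

2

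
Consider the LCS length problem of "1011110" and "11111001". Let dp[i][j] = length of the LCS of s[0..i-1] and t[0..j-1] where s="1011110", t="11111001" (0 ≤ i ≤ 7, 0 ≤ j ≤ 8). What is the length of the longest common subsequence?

   ''  1  1  1  1  1  0  0  1
''  0  0  0  0  0  0  0  0  0
 1  0  1  1  1  1  1  1  1  1
 0  0  1  1  1  1  1  2  2  2
 1  0  1  2  2  2  2  2  2  3
 1  0  1  2  3  3  3  3  3  3
 1  0  1  2  3  4  4  4  4  4
 1  0  1  2  3  4  5  5  5  5
 0  0  1  2  3  4  5  6  6  6

6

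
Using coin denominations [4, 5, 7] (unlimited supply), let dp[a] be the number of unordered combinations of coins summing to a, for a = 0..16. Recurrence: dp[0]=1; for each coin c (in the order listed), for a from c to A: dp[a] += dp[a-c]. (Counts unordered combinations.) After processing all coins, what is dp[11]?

1

after  coin     0     1     2     3     4     5     6     7     8     9    10    11    12    13    14    15    16
          4     1     0     0     0     1     0     0     0     1     0     0     0     1     0     0     0     1
          5     1     0     0     0     1     1     0     0     1     1     1     0     1     1     1     1     1
          7     1     0     0     0     1     1     0     1     1     1     1     1     2     1     2     2     2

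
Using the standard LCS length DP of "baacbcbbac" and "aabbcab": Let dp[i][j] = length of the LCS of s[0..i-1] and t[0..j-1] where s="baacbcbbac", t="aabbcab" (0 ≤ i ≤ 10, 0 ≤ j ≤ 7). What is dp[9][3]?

   ''  a  a  b  b  c  a  b
''  0  0  0  0  0  0  0  0
 b  0  0  0  1  1  1  1  1
 a  0  1  1  1  1  1  2  2
 a  0  1  2  2  2  2  2  2
 c  0  1  2  2  2  3  3  3
 b  0  1  2  3  3  3  3  4
 c  0  1  2  3  3  4  4  4
 b  0  1  2  3  4  4  4  5
 b  0  1  2  3  4  4  4  5
 a  0  1  2  3  4  4  5  5
 c  0  1  2  3  4  5  5  5

3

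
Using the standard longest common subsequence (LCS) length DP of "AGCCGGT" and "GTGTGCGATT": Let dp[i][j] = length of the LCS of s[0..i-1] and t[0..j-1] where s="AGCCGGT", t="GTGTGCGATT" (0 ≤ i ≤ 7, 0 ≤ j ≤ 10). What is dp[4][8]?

2

   ''  G  T  G  T  G  C  G  A  T  T
''  0  0  0  0  0  0  0  0  0  0  0
 A  0  0  0  0  0  0  0  0  1  1  1
 G  0  1  1  1  1  1  1  1  1  1  1
 C  0  1  1  1  1  1  2  2  2  2  2
 C  0  1  1  1  1  1  2  2  2  2  2
 G  0  1  1  2  2  2  2  3  3  3  3
 G  0  1  1  2  2  3  3  3  3  3  3
 T  0  1  2  2  3  3  3  3  3  4  4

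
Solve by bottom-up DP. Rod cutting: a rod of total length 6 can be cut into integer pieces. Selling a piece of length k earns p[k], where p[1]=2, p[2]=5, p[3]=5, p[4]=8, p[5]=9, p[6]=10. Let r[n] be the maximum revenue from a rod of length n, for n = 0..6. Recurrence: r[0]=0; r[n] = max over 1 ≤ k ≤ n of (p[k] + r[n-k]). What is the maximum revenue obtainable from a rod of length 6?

   n    0    1    2    3    4    5    6
r[n]    0    2    5    7   10   12   15

15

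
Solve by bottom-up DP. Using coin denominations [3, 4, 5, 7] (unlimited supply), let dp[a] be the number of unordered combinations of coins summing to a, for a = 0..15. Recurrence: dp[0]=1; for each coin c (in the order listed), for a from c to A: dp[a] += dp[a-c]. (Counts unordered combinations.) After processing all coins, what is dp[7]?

after  coin     0     1     2     3     4     5     6     7     8     9    10    11    12    13    14    15
          3     1     0     0     1     0     0     1     0     0     1     0     0     1     0     0     1
          4     1     0     0     1     1     0     1     1     1     1     1     1     2     1     1     2
          5     1     0     0     1     1     1     1     1     2     2     2     2     3     3     3     4
          7     1     0     0     1     1     1     1     2     2     2     3     3     4     4     5     6

2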